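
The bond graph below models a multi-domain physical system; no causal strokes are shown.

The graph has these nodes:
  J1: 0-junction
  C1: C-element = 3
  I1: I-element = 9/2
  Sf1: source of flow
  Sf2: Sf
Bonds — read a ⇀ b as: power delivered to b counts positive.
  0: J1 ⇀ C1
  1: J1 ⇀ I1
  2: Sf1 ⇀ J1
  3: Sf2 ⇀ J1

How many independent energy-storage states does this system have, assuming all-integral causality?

b2 |Sf1  (Sf1 fixes flow; stroke at Sf1)
b3 |Sf2  (Sf2: flow source, stroke at near end)
b0 |J1  (prefer integral on C1)
b1 |I1  (common-e at J1 fixed by 0)

2  (C1, I1 all integral)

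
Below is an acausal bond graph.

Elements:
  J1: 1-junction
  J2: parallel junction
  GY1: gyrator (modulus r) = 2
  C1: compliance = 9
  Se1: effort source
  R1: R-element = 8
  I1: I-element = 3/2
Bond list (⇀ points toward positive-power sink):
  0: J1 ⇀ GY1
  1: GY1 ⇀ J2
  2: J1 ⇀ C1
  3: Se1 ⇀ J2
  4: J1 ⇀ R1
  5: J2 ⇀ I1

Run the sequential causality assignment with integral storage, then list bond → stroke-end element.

β0 |GY1
β1 |GY1
β2 |J1
β3 |J2
β4 |J1
β5 |I1

#3 stroke→J2  (Se1 fixes effort; stroke away)
#1 stroke→GY1  (common-e at J2 fixed by 3)
#5 stroke→I1  (common-e at J2 fixed by 3)
#0 stroke→GY1  (GY1 both-in/both-out from 1)
#2 stroke→J1  (J1 flow already set via bond 0)
#4 stroke→J1  (1-jn J1 has f-setter on 0)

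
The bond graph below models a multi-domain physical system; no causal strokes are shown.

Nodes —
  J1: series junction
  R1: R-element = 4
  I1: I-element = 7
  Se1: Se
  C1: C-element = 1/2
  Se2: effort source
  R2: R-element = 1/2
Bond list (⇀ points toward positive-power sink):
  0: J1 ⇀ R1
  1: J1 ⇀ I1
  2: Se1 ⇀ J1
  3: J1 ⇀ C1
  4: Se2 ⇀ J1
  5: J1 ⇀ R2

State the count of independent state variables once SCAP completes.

bond 2 stroke→J1  (Se1: effort source, stroke at far end)
bond 4 stroke→J1  (Se2 fixes effort; stroke away)
bond 1 stroke→I1  (I1 integral (f out))
bond 0 stroke→J1  (J1: bond 1 brought flow, rest push out)
bond 3 stroke→J1  (1-jn J1 has f-setter on 1)
bond 5 stroke→J1  (J1 flow already set via bond 1)

2  (C1, I1 all integral)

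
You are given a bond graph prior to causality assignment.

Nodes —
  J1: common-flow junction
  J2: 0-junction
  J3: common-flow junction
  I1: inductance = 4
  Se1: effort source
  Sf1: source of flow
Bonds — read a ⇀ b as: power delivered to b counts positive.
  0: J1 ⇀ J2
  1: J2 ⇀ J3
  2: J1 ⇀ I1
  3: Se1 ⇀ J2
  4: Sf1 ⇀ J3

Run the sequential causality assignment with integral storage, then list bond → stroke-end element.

#0 stroke at J1
#1 stroke at J3
#2 stroke at I1
#3 stroke at J2
#4 stroke at Sf1

β3 stroke→J2  (Se1: effort source, stroke at far end)
β4 stroke→Sf1  (source Sf1 imposes f)
β0 stroke→J1  (common-e at J2 fixed by 3)
β1 stroke→J3  (common-e at J2 fixed by 3)
β2 stroke→I1  (J1: last free bond brings flow in)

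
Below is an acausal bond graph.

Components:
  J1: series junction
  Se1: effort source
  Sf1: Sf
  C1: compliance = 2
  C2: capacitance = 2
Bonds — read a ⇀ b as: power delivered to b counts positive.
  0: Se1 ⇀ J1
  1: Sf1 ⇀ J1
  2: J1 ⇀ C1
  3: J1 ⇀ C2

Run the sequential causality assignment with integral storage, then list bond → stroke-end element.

b0 stroke at J1
b1 stroke at Sf1
b2 stroke at J1
b3 stroke at J1

bond 0 →J1  (Se1 fixes effort; stroke away)
bond 1 →Sf1  (Sf1 fixes flow; stroke at Sf1)
bond 2 →J1  (J1: bond 1 brought flow, rest push out)
bond 3 →J1  (common-f at J1 fixed by 1)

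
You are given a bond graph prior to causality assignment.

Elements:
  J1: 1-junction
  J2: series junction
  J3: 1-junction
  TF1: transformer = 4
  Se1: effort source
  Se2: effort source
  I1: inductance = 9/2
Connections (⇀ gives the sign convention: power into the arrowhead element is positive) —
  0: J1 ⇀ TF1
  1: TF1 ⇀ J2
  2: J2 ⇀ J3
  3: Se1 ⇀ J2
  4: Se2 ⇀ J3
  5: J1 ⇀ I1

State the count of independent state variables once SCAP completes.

1  (I1 all integral)

bond 3 stroke at J2  (source Se1 imposes e)
bond 4 stroke at J3  (Se2 fixes effort; stroke away)
bond 2 stroke at J2  (J3 needs exactly one f-in)
bond 1 stroke at TF1  (closing 1-jn rule on J2)
bond 0 stroke at J1  (TF TF1: opposite of bond 1)
bond 5 stroke at I1  (only one flow-in slot at J1)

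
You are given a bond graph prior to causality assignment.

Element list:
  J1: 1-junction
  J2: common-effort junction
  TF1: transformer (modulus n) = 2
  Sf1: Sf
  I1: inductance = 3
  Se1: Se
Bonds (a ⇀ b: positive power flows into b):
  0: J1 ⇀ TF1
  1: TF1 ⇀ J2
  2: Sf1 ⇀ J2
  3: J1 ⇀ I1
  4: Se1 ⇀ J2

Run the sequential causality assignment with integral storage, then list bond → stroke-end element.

#0 |J1
#1 |TF1
#2 |Sf1
#3 |I1
#4 |J2

bond 2 →Sf1  (source Sf1 imposes f)
bond 4 →J2  (source Se1 imposes e)
bond 1 →TF1  (common-e at J2 fixed by 4)
bond 0 →J1  (TF1 one-in-one-out from 1)
bond 3 →I1  (only one flow-in slot at J1)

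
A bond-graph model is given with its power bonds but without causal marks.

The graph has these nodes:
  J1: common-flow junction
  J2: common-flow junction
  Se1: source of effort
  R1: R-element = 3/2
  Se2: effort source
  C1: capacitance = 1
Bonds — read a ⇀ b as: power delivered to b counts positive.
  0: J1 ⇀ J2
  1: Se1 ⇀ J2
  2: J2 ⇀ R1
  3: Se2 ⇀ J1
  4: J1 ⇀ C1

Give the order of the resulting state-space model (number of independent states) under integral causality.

bond 1 →J2  (Se1 (Se) sets effort on bond)
bond 3 →J1  (Se2: effort source, stroke at far end)
bond 4 →J1  (prefer integral on C1)
bond 0 →J2  (only one flow-in slot at J1)
bond 2 →R1  (J2: last free bond brings flow in)

1  (C1 all integral)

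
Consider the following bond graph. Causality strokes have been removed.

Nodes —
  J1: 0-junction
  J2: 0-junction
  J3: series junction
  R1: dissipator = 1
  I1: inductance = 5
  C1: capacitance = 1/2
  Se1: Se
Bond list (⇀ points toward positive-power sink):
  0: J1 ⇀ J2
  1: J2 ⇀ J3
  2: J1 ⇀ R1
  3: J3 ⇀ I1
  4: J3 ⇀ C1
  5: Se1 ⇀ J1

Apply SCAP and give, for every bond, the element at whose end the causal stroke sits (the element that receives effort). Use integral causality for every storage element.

bond 0 |J2
bond 1 |J3
bond 2 |R1
bond 3 |I1
bond 4 |J3
bond 5 |J1

β5 stroke at J1  (Se1: effort source, stroke at far end)
β0 stroke at J2  (0-jn J1 has e-setter on 5)
β2 stroke at R1  (J1: bond 5 brought effort, rest push out)
β1 stroke at J3  (J2 effort already set via bond 0)
β3 stroke at I1  (I1 integral (f out))
β4 stroke at J3  (J3: bond 3 brought flow, rest push out)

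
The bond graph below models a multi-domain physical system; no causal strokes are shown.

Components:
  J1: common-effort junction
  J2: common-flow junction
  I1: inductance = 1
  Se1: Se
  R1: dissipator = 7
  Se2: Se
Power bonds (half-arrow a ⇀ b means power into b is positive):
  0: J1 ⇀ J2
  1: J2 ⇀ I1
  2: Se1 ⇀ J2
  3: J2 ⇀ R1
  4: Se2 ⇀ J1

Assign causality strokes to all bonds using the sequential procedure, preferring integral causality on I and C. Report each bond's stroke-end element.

bond 2 stroke→J2  (Se1: effort source, stroke at far end)
bond 4 stroke→J1  (source Se2 imposes e)
bond 0 stroke→J2  (J1: bond 4 brought effort, rest push out)
bond 1 stroke→I1  (I1: I, integral causality)
bond 3 stroke→J2  (common-f at J2 fixed by 1)

#0 stroke→J2
#1 stroke→I1
#2 stroke→J2
#3 stroke→J2
#4 stroke→J1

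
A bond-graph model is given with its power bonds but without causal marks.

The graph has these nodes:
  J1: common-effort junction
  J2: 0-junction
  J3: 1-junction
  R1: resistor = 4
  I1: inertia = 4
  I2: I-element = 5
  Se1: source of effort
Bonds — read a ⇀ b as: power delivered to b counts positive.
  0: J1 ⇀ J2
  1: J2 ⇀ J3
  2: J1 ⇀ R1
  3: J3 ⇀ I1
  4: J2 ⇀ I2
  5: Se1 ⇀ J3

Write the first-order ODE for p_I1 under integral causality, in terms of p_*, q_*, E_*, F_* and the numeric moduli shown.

dp_I1/dt = E_Se1 - p_I1 - 4*p_I2/5

β5 stroke→J3  (Se1 fixes effort; stroke away)
β3 stroke→I1  (I1 outputs flow p/I1)
β1 stroke→J3  (1-jn J3 has f-setter on 3)
β4 stroke→I2  (I2 integral (f out))
β0 stroke→J2  (closing 0-jn rule on J2)
β2 stroke→J1  (closing 0-jn rule on J1)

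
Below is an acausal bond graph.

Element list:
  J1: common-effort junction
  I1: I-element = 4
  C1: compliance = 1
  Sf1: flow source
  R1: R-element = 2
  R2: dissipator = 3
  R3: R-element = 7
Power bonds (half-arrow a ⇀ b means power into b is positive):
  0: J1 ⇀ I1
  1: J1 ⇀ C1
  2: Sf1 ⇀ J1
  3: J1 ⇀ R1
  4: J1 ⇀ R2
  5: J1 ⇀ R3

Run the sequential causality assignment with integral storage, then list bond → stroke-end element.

b0 stroke at I1
b1 stroke at J1
b2 stroke at Sf1
b3 stroke at R1
b4 stroke at R2
b5 stroke at R3

#2 stroke at Sf1  (Sf1 fixes flow; stroke at Sf1)
#0 stroke at I1  (I1: I, integral causality)
#1 stroke at J1  (C1: C, integral causality)
#3 stroke at R1  (J1: bond 1 brought effort, rest push out)
#4 stroke at R2  (J1 effort already set via bond 1)
#5 stroke at R3  (0-jn J1 has e-setter on 1)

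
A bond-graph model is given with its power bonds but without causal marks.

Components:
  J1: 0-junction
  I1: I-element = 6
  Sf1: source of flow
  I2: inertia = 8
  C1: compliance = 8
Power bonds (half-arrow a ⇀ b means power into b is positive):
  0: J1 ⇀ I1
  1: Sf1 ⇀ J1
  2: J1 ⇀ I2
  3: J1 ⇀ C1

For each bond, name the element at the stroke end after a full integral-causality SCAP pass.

#0 →I1
#1 →Sf1
#2 →I2
#3 →J1

b1 →Sf1  (Sf1 (Sf) sets flow on bond)
b0 →I1  (I1 integral (f out))
b2 →I2  (I2 integral (f out))
b3 →J1  (J1 needs exactly one e-in)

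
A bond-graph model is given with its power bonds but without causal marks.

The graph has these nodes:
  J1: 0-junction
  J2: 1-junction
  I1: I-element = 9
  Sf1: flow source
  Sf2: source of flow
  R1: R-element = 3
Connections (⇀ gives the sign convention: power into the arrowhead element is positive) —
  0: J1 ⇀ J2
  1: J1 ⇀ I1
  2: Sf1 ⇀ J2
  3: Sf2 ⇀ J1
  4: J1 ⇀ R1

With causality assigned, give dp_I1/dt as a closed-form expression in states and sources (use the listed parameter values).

b2 →Sf1  (Sf1 (Sf) sets flow on bond)
b3 →Sf2  (Sf2 fixes flow; stroke at Sf2)
b0 →J2  (J2: bond 2 brought flow, rest push out)
b1 →I1  (I1 outputs flow p/I1)
b4 →J1  (closing 0-jn rule on J1)

dp_I1/dt = -3*F_Sf1 + 3*F_Sf2 - p_I1/3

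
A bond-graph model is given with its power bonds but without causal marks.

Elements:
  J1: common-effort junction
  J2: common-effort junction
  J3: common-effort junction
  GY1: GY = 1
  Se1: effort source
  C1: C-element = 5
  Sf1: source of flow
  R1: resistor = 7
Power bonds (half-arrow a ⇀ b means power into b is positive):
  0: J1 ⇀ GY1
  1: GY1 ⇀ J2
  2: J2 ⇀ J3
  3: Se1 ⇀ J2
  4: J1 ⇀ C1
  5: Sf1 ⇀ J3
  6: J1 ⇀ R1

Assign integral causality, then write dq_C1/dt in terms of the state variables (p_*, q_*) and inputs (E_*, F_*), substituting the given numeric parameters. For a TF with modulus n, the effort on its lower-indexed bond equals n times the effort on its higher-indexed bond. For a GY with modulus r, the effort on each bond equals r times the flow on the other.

dq_C1/dt = -E_Se1 - q_C1/35

#3 →J2  (Se1: effort source, stroke at far end)
#5 →Sf1  (source Sf1 imposes f)
#1 →GY1  (common-e at J2 fixed by 3)
#2 →J3  (0-jn J2 has e-setter on 3)
#0 →GY1  (GY GY1: same side as bond 1)
#4 →J1  (C1: C, integral causality)
#6 →R1  (0-jn J1 has e-setter on 4)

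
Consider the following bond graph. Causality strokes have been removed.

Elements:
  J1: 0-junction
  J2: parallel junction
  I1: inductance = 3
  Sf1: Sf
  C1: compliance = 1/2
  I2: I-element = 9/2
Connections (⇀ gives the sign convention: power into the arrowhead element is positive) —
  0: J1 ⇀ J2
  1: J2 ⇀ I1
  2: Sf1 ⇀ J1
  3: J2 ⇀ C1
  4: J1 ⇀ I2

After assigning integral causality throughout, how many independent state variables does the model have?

bond 2 |Sf1  (Sf1 (Sf) sets flow on bond)
bond 1 |I1  (I1 integral (f out))
bond 3 |J2  (C1 integral (e out))
bond 0 |J1  (common-e at J2 fixed by 3)
bond 4 |I2  (common-e at J1 fixed by 0)

3  (C1, I1, I2 all integral)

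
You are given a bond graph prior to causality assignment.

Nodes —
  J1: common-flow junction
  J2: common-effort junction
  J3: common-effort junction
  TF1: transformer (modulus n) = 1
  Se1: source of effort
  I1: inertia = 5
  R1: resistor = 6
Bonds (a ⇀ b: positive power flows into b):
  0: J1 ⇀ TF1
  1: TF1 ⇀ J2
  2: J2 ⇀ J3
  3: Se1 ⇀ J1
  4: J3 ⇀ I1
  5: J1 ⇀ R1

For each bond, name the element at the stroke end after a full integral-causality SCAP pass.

β3 stroke at J1  (source Se1 imposes e)
β4 stroke at I1  (I1 outputs flow p/I1)
β2 stroke at J3  (only one effort-in slot at J3)
β1 stroke at J2  (J2 needs exactly one e-in)
β0 stroke at TF1  (TF TF1: opposite of bond 1)
β5 stroke at J1  (1-jn J1 has f-setter on 0)

β0 stroke→TF1
β1 stroke→J2
β2 stroke→J3
β3 stroke→J1
β4 stroke→I1
β5 stroke→J1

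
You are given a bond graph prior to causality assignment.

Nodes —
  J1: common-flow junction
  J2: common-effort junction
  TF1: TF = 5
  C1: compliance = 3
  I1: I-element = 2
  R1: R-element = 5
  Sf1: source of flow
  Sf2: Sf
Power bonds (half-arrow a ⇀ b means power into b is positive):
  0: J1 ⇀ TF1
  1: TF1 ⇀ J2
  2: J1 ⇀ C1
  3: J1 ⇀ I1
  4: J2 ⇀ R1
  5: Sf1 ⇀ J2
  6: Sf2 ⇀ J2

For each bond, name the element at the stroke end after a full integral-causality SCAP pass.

bond 5 →Sf1  (Sf1: flow source, stroke at near end)
bond 6 →Sf2  (Sf2 fixes flow; stroke at Sf2)
bond 2 →J1  (C1: C, integral causality)
bond 3 →I1  (prefer integral on I1)
bond 0 →J1  (common-f at J1 fixed by 3)
bond 1 →TF1  (TF TF1: opposite of bond 0)
bond 4 →J2  (J2: last free bond brings effort in)

#0 →J1
#1 →TF1
#2 →J1
#3 →I1
#4 →J2
#5 →Sf1
#6 →Sf2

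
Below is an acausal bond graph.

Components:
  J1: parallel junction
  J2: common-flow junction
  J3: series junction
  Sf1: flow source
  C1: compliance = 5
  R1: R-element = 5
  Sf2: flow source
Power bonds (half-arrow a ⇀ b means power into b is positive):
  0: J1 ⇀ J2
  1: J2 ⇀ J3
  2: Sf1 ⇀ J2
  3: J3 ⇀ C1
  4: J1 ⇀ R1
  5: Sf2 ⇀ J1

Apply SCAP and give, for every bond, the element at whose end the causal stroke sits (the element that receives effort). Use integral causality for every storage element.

bond 0 stroke→J2
bond 1 stroke→J2
bond 2 stroke→Sf1
bond 3 stroke→J3
bond 4 stroke→J1
bond 5 stroke→Sf2

b2 |Sf1  (Sf1 fixes flow; stroke at Sf1)
b5 |Sf2  (source Sf2 imposes f)
b0 |J2  (common-f at J2 fixed by 2)
b1 |J2  (J2 flow already set via bond 2)
b3 |J3  (common-f at J3 fixed by 1)
b4 |J1  (J1 needs exactly one e-in)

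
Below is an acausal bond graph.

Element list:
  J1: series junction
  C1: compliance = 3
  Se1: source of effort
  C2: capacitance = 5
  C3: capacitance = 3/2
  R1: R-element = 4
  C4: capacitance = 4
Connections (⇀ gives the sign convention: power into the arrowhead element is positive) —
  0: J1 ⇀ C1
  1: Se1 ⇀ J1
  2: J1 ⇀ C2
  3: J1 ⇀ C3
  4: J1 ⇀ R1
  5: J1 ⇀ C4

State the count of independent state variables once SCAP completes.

#1 |J1  (Se1 (Se) sets effort on bond)
#0 |J1  (C1 integral (e out))
#2 |J1  (C2 outputs effort q/C2)
#3 |J1  (C3 outputs effort q/C3)
#5 |J1  (C4: C, integral causality)
#4 |R1  (closing 1-jn rule on J1)

4  (C1, C2, C3, C4 all integral)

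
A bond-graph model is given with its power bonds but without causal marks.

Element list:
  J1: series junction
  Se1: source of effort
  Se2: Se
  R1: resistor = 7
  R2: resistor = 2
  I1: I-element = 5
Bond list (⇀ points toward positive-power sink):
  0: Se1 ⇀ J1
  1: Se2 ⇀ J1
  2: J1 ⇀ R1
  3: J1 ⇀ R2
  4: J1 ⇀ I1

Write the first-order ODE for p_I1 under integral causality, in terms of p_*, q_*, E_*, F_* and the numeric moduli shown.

bond 0 stroke→J1  (Se1 fixes effort; stroke away)
bond 1 stroke→J1  (source Se2 imposes e)
bond 4 stroke→I1  (I1 integral (f out))
bond 2 stroke→J1  (1-jn J1 has f-setter on 4)
bond 3 stroke→J1  (1-jn J1 has f-setter on 4)

dp_I1/dt = E_Se1 + E_Se2 - 9*p_I1/5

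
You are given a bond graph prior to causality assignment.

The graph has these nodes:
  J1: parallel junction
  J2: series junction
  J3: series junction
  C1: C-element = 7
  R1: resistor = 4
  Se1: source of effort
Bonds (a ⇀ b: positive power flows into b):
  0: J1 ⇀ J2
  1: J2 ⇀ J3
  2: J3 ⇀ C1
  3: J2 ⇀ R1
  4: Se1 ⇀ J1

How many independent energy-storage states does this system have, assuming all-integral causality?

#4 stroke at J1  (Se1 (Se) sets effort on bond)
#0 stroke at J2  (J1: bond 4 brought effort, rest push out)
#2 stroke at J3  (C1: C, integral causality)
#1 stroke at J2  (J3 needs exactly one f-in)
#3 stroke at R1  (closing 1-jn rule on J2)

1  (C1 all integral)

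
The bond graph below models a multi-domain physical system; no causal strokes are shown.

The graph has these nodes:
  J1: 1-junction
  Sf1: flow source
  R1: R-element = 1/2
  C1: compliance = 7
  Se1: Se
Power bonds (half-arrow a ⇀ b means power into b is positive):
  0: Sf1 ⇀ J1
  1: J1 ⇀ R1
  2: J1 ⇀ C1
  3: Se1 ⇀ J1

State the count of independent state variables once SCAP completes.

1  (C1 all integral)

bond 0 |Sf1  (Sf1: flow source, stroke at near end)
bond 3 |J1  (Se1 (Se) sets effort on bond)
bond 1 |J1  (J1: bond 0 brought flow, rest push out)
bond 2 |J1  (1-jn J1 has f-setter on 0)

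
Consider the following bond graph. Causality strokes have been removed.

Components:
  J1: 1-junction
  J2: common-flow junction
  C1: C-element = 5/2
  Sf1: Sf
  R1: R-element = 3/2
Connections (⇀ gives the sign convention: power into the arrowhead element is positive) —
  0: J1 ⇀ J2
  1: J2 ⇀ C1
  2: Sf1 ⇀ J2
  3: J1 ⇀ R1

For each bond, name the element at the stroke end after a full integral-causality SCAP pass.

bond 0 →J2
bond 1 →J2
bond 2 →Sf1
bond 3 →J1

bond 2 →Sf1  (source Sf1 imposes f)
bond 0 →J2  (J2 flow already set via bond 2)
bond 1 →J2  (common-f at J2 fixed by 2)
bond 3 →J1  (J1 flow already set via bond 0)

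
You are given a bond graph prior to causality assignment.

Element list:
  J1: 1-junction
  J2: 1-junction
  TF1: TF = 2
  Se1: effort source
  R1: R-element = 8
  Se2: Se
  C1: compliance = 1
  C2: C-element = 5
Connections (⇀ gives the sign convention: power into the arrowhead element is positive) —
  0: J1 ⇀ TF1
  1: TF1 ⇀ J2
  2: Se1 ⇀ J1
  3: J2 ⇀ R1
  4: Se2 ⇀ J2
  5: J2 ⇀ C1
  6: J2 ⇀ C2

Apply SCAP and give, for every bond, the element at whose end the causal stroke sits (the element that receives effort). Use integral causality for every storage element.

b2 stroke at J1  (Se1 fixes effort; stroke away)
b4 stroke at J2  (Se2 fixes effort; stroke away)
b0 stroke at TF1  (J1: last free bond brings flow in)
b1 stroke at J2  (TF TF1: opposite of bond 0)
b5 stroke at J2  (C1 integral (e out))
b6 stroke at J2  (C2 integral (e out))
b3 stroke at R1  (J2 needs exactly one f-in)

b0 →TF1
b1 →J2
b2 →J1
b3 →R1
b4 →J2
b5 →J2
b6 →J2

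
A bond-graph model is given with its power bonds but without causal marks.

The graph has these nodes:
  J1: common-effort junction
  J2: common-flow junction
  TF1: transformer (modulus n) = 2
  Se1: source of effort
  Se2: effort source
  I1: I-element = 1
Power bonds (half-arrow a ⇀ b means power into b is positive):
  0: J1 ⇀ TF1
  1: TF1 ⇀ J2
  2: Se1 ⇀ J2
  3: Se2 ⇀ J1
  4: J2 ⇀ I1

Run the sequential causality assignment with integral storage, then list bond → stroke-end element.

b0 stroke→TF1
b1 stroke→J2
b2 stroke→J2
b3 stroke→J1
b4 stroke→I1

b2 |J2  (Se1 (Se) sets effort on bond)
b3 |J1  (Se2 (Se) sets effort on bond)
b0 |TF1  (0-jn J1 has e-setter on 3)
b1 |J2  (TF1 one-in-one-out from 0)
b4 |I1  (J2: last free bond brings flow in)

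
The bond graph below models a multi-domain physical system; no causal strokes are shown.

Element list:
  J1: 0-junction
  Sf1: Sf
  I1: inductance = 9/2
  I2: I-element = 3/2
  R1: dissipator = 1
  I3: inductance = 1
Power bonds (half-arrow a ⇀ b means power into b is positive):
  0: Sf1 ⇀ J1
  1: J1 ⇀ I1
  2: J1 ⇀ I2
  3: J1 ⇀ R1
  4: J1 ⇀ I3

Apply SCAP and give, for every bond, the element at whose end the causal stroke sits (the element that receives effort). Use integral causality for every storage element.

β0 |Sf1  (Sf1 fixes flow; stroke at Sf1)
β1 |I1  (I1: I, integral causality)
β2 |I2  (prefer integral on I2)
β4 |I3  (I3 outputs flow p/I3)
β3 |J1  (J1 needs exactly one e-in)

#0 →Sf1
#1 →I1
#2 →I2
#3 →J1
#4 →I3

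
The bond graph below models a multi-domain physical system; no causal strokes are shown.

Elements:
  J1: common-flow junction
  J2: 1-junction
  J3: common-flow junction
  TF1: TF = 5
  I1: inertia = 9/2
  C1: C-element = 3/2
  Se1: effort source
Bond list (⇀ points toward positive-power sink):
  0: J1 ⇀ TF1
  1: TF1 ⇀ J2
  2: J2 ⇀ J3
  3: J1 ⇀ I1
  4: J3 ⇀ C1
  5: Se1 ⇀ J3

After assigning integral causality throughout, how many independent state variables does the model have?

2  (C1, I1 all integral)

b5 stroke at J3  (source Se1 imposes e)
b3 stroke at I1  (I1 integral (f out))
b0 stroke at J1  (1-jn J1 has f-setter on 3)
b1 stroke at TF1  (TF1 one-in-one-out from 0)
b2 stroke at J2  (J2: bond 1 brought flow, rest push out)
b4 stroke at J3  (J3: bond 2 brought flow, rest push out)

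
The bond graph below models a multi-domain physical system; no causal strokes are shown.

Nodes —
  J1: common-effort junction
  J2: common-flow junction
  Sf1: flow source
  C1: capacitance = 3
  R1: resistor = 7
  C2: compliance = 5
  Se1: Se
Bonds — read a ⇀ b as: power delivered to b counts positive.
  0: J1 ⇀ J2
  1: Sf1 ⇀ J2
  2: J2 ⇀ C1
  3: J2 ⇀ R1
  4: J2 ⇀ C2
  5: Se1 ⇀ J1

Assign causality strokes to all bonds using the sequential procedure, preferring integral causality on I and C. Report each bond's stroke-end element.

#1 stroke→Sf1  (Sf1: flow source, stroke at near end)
#5 stroke→J1  (Se1 fixes effort; stroke away)
#0 stroke→J2  (common-e at J1 fixed by 5)
#2 stroke→J2  (J2: bond 1 brought flow, rest push out)
#3 stroke→J2  (1-jn J2 has f-setter on 1)
#4 stroke→J2  (common-f at J2 fixed by 1)

β0 stroke→J2
β1 stroke→Sf1
β2 stroke→J2
β3 stroke→J2
β4 stroke→J2
β5 stroke→J1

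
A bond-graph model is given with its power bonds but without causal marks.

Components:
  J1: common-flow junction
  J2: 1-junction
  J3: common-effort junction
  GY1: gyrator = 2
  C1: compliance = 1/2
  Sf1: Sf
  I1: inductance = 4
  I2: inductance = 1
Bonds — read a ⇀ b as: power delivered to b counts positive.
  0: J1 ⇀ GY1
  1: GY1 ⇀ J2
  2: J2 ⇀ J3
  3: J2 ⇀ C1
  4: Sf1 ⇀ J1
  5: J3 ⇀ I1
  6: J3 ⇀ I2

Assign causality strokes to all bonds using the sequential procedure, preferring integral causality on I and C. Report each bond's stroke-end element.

#4 |Sf1  (Sf1: flow source, stroke at near end)
#0 |J1  (J1: bond 4 brought flow, rest push out)
#1 |J2  (through GY1, causality inverts; strokes same side of GY1)
#3 |J2  (prefer integral on C1)
#2 |J3  (closing 1-jn rule on J2)
#5 |I1  (common-e at J3 fixed by 2)
#6 |I2  (J3: bond 2 brought effort, rest push out)

bond 0 stroke at J1
bond 1 stroke at J2
bond 2 stroke at J3
bond 3 stroke at J2
bond 4 stroke at Sf1
bond 5 stroke at I1
bond 6 stroke at I2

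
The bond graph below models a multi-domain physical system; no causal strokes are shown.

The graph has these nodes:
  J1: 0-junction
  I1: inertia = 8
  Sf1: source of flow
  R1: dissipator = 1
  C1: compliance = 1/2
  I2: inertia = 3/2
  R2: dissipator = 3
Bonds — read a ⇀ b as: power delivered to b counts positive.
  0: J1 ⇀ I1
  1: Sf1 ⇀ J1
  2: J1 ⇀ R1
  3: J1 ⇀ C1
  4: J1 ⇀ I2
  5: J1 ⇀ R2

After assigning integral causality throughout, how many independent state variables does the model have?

#1 stroke at Sf1  (source Sf1 imposes f)
#0 stroke at I1  (I1 outputs flow p/I1)
#3 stroke at J1  (C1 outputs effort q/C1)
#2 stroke at R1  (common-e at J1 fixed by 3)
#4 stroke at I2  (J1 effort already set via bond 3)
#5 stroke at R2  (J1: bond 3 brought effort, rest push out)

3  (C1, I1, I2 all integral)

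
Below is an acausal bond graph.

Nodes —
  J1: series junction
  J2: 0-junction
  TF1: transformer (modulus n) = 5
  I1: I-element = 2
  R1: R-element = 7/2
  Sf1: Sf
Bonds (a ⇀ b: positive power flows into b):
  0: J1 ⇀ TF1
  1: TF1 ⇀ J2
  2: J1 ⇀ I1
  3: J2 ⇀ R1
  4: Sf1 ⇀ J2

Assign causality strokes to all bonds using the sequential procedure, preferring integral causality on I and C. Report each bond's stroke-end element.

b4 stroke→Sf1  (Sf1 (Sf) sets flow on bond)
b2 stroke→I1  (I1: I, integral causality)
b0 stroke→J1  (1-jn J1 has f-setter on 2)
b1 stroke→TF1  (TF1: transformer flips bond 0)
b3 stroke→J2  (only one effort-in slot at J2)

bond 0 stroke at J1
bond 1 stroke at TF1
bond 2 stroke at I1
bond 3 stroke at J2
bond 4 stroke at Sf1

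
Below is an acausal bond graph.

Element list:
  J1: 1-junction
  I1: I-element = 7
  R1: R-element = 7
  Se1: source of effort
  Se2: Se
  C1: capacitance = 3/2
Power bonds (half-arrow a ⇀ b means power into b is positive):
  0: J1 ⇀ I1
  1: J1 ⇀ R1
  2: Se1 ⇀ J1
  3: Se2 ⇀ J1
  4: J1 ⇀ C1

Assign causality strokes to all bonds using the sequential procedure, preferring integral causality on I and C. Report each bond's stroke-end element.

β2 |J1  (source Se1 imposes e)
β3 |J1  (Se2 fixes effort; stroke away)
β0 |I1  (I1 outputs flow p/I1)
β1 |J1  (1-jn J1 has f-setter on 0)
β4 |J1  (common-f at J1 fixed by 0)

bond 0 stroke→I1
bond 1 stroke→J1
bond 2 stroke→J1
bond 3 stroke→J1
bond 4 stroke→J1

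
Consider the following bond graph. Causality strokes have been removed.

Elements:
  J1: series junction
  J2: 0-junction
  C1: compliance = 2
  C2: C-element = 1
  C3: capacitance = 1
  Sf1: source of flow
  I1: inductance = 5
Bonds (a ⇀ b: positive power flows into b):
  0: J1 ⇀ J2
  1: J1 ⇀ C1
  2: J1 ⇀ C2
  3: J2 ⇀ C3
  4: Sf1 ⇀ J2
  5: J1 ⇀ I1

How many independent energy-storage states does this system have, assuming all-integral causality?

4  (C1, C2, C3, I1 all integral)

bond 4 stroke→Sf1  (source Sf1 imposes f)
bond 1 stroke→J1  (prefer integral on C1)
bond 2 stroke→J1  (C2: C, integral causality)
bond 3 stroke→J2  (prefer integral on C3)
bond 0 stroke→J1  (0-jn J2 has e-setter on 3)
bond 5 stroke→I1  (J1: last free bond brings flow in)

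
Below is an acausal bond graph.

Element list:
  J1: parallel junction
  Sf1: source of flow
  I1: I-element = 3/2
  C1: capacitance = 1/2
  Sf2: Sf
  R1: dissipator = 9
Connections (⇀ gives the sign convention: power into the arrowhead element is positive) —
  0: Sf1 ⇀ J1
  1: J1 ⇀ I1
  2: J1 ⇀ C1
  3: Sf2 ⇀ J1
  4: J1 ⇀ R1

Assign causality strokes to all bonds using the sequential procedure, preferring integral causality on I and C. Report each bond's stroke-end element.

#0 |Sf1  (Sf1 (Sf) sets flow on bond)
#3 |Sf2  (Sf2: flow source, stroke at near end)
#1 |I1  (I1: I, integral causality)
#2 |J1  (C1: C, integral causality)
#4 |R1  (J1: bond 2 brought effort, rest push out)

β0 stroke→Sf1
β1 stroke→I1
β2 stroke→J1
β3 stroke→Sf2
β4 stroke→R1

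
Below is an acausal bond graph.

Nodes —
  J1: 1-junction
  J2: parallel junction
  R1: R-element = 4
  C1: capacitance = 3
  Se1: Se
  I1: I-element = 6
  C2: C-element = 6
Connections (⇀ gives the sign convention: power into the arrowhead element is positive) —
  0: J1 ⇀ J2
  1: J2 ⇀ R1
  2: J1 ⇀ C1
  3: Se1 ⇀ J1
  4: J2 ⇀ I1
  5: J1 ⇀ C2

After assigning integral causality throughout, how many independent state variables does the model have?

#3 |J1  (Se1 (Se) sets effort on bond)
#2 |J1  (C1 outputs effort q/C1)
#4 |I1  (I1: I, integral causality)
#5 |J1  (C2 outputs effort q/C2)
#0 |J2  (J1: last free bond brings flow in)
#1 |R1  (J2 effort already set via bond 0)

3  (C1, C2, I1 all integral)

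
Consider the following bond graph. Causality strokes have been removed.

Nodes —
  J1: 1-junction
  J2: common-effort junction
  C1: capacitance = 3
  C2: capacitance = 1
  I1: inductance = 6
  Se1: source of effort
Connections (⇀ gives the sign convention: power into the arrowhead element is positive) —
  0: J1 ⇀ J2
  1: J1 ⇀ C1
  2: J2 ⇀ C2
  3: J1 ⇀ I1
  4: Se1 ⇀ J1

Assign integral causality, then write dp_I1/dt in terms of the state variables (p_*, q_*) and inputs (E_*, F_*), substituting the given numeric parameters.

b4 →J1  (Se1 (Se) sets effort on bond)
b1 →J1  (prefer integral on C1)
b2 →J2  (C2: C, integral causality)
b0 →J1  (common-e at J2 fixed by 2)
b3 →I1  (only one flow-in slot at J1)

dp_I1/dt = E_Se1 - q_C1/3 - q_C2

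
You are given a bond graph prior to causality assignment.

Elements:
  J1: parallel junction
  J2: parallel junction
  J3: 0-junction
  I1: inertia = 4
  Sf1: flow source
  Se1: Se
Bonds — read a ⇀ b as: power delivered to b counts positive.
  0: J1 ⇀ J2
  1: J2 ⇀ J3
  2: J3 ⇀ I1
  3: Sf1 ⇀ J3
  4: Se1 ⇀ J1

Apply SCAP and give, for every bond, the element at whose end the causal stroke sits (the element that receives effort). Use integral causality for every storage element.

b0 |J2
b1 |J3
b2 |I1
b3 |Sf1
b4 |J1

#3 stroke at Sf1  (source Sf1 imposes f)
#4 stroke at J1  (source Se1 imposes e)
#0 stroke at J2  (J1: bond 4 brought effort, rest push out)
#1 stroke at J3  (J2: bond 0 brought effort, rest push out)
#2 stroke at I1  (J3 effort already set via bond 1)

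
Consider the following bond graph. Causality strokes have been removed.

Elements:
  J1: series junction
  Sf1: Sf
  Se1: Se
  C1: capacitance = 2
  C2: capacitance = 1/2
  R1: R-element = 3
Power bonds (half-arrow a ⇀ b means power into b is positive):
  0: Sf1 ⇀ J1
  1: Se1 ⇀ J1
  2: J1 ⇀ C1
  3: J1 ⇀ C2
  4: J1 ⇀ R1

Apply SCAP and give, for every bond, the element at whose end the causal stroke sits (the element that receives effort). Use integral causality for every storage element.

#0 |Sf1
#1 |J1
#2 |J1
#3 |J1
#4 |J1

#0 →Sf1  (Sf1 (Sf) sets flow on bond)
#1 →J1  (Se1 fixes effort; stroke away)
#2 →J1  (1-jn J1 has f-setter on 0)
#3 →J1  (J1: bond 0 brought flow, rest push out)
#4 →J1  (1-jn J1 has f-setter on 0)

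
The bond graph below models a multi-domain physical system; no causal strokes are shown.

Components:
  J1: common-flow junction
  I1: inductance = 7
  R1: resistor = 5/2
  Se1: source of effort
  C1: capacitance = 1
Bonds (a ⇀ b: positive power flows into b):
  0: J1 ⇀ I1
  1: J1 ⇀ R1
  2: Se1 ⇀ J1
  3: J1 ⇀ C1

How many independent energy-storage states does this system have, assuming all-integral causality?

2  (C1, I1 all integral)

β2 stroke→J1  (source Se1 imposes e)
β0 stroke→I1  (I1: I, integral causality)
β1 stroke→J1  (1-jn J1 has f-setter on 0)
β3 stroke→J1  (1-jn J1 has f-setter on 0)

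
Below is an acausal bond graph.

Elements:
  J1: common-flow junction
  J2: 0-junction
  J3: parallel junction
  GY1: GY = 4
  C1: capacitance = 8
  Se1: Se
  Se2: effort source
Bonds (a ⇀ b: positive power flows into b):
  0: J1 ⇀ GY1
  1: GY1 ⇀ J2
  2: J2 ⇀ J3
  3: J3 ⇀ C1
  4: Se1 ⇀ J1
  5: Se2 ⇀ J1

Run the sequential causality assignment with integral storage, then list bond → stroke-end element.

bond 0 →GY1
bond 1 →GY1
bond 2 →J2
bond 3 →J3
bond 4 →J1
bond 5 →J1

bond 4 stroke→J1  (source Se1 imposes e)
bond 5 stroke→J1  (source Se2 imposes e)
bond 0 stroke→GY1  (J1 needs exactly one f-in)
bond 1 stroke→GY1  (GY1: gyrator matches bond 0)
bond 2 stroke→J2  (J2 needs exactly one e-in)
bond 3 stroke→J3  (only one effort-in slot at J3)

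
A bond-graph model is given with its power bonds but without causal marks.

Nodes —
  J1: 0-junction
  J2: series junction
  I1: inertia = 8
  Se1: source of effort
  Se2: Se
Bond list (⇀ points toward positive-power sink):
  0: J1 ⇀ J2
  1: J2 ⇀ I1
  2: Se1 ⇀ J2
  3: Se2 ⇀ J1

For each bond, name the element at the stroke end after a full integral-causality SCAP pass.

#0 |J2
#1 |I1
#2 |J2
#3 |J1

b2 |J2  (Se1: effort source, stroke at far end)
b3 |J1  (source Se2 imposes e)
b0 |J2  (J1 effort already set via bond 3)
b1 |I1  (only one flow-in slot at J2)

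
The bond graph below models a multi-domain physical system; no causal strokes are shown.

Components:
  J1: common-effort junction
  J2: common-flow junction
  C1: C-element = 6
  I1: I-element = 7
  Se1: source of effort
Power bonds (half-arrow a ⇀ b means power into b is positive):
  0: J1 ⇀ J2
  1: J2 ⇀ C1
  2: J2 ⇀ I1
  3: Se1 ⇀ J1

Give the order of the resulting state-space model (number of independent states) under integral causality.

b3 stroke→J1  (source Se1 imposes e)
b0 stroke→J2  (0-jn J1 has e-setter on 3)
b1 stroke→J2  (C1 integral (e out))
b2 stroke→I1  (J2 needs exactly one f-in)

2  (C1, I1 all integral)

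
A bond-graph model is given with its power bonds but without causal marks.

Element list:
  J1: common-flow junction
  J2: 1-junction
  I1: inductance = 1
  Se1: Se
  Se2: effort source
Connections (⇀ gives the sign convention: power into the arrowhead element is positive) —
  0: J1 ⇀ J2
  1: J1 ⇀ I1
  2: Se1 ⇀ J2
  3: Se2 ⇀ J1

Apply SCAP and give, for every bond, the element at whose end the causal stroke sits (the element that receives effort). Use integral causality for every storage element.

#0 |J1
#1 |I1
#2 |J2
#3 |J1

bond 2 |J2  (source Se1 imposes e)
bond 3 |J1  (Se2 fixes effort; stroke away)
bond 0 |J1  (closing 1-jn rule on J2)
bond 1 |I1  (only one flow-in slot at J1)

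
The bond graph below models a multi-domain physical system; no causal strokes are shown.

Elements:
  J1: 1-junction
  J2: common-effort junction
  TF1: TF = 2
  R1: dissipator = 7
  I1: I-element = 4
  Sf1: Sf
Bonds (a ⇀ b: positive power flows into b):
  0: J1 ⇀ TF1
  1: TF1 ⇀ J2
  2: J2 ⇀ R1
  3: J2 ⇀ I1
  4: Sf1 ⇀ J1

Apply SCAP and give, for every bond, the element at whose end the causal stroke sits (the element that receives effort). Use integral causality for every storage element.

bond 0 stroke→J1
bond 1 stroke→TF1
bond 2 stroke→J2
bond 3 stroke→I1
bond 4 stroke→Sf1

bond 4 |Sf1  (Sf1: flow source, stroke at near end)
bond 0 |J1  (1-jn J1 has f-setter on 4)
bond 1 |TF1  (through TF1, causality passes straight; one stroke at TF1)
bond 3 |I1  (I1 integral (f out))
bond 2 |J2  (only one effort-in slot at J2)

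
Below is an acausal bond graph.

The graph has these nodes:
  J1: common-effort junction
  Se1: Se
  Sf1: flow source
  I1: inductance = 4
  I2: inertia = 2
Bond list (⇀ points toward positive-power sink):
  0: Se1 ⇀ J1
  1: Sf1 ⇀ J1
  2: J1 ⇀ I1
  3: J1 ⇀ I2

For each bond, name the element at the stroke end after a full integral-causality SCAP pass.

β0 →J1
β1 →Sf1
β2 →I1
β3 →I2

b0 |J1  (source Se1 imposes e)
b1 |Sf1  (Sf1 (Sf) sets flow on bond)
b2 |I1  (J1: bond 0 brought effort, rest push out)
b3 |I2  (common-e at J1 fixed by 0)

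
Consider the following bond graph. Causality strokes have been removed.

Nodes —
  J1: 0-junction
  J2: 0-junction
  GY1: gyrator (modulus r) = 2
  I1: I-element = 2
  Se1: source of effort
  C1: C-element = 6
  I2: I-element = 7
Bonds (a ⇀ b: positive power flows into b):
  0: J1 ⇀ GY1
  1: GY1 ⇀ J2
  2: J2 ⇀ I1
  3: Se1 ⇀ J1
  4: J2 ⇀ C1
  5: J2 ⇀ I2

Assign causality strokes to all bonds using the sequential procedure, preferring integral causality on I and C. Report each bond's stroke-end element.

bond 0 |GY1
bond 1 |GY1
bond 2 |I1
bond 3 |J1
bond 4 |J2
bond 5 |I2

bond 3 stroke at J1  (Se1 fixes effort; stroke away)
bond 0 stroke at GY1  (J1 effort already set via bond 3)
bond 1 stroke at GY1  (GY1 both-in/both-out from 0)
bond 2 stroke at I1  (I1 integral (f out))
bond 4 stroke at J2  (C1 integral (e out))
bond 5 stroke at I2  (0-jn J2 has e-setter on 4)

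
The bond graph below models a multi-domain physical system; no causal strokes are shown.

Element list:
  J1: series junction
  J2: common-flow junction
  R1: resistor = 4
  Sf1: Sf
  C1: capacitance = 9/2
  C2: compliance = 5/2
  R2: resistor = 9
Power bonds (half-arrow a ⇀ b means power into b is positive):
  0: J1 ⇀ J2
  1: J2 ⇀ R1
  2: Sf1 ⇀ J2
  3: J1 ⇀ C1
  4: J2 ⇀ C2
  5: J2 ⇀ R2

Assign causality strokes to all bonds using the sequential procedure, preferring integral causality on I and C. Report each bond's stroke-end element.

β0 |J2
β1 |J2
β2 |Sf1
β3 |J1
β4 |J2
β5 |J2

b2 →Sf1  (Sf1 fixes flow; stroke at Sf1)
b0 →J2  (J2: bond 2 brought flow, rest push out)
b1 →J2  (common-f at J2 fixed by 2)
b4 →J2  (1-jn J2 has f-setter on 2)
b5 →J2  (J2: bond 2 brought flow, rest push out)
b3 →J1  (J1 flow already set via bond 0)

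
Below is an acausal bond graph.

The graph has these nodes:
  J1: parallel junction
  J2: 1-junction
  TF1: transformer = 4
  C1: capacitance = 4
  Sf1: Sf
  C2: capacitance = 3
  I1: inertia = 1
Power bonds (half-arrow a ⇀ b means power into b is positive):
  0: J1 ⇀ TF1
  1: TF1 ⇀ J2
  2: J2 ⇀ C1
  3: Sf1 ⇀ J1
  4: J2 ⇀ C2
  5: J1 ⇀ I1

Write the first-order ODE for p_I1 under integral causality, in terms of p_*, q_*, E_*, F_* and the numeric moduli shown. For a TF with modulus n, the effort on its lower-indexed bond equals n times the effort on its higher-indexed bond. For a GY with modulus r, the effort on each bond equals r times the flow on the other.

dp_I1/dt = q_C1 + 4*q_C2/3

bond 3 |Sf1  (Sf1: flow source, stroke at near end)
bond 2 |J2  (C1 integral (e out))
bond 4 |J2  (C2: C, integral causality)
bond 1 |TF1  (J2 needs exactly one f-in)
bond 0 |J1  (TF TF1: opposite of bond 1)
bond 5 |I1  (0-jn J1 has e-setter on 0)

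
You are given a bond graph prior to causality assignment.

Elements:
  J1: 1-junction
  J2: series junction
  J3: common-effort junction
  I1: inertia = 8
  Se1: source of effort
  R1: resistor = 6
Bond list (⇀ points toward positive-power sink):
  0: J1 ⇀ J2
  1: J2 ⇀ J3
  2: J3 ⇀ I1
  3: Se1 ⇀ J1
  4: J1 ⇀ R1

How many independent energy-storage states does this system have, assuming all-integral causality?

β3 stroke at J1  (Se1 fixes effort; stroke away)
β2 stroke at I1  (I1 outputs flow p/I1)
β1 stroke at J3  (only one effort-in slot at J3)
β0 stroke at J2  (1-jn J2 has f-setter on 1)
β4 stroke at J1  (common-f at J1 fixed by 0)

1  (I1 all integral)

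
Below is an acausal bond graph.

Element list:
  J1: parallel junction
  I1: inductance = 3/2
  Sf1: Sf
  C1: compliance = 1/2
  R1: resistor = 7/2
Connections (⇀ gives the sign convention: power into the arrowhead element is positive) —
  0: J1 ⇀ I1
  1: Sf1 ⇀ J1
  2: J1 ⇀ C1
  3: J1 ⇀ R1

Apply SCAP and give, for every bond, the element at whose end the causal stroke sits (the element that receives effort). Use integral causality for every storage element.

b0 →I1
b1 →Sf1
b2 →J1
b3 →R1

β1 stroke at Sf1  (source Sf1 imposes f)
β0 stroke at I1  (prefer integral on I1)
β2 stroke at J1  (C1 outputs effort q/C1)
β3 stroke at R1  (0-jn J1 has e-setter on 2)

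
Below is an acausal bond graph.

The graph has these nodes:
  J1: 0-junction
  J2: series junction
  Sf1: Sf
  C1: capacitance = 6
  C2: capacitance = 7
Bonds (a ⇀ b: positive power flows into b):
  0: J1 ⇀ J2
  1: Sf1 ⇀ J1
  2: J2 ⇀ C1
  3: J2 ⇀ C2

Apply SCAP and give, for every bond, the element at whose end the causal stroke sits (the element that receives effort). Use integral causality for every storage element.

bond 0 stroke at J1
bond 1 stroke at Sf1
bond 2 stroke at J2
bond 3 stroke at J2

#1 |Sf1  (Sf1: flow source, stroke at near end)
#0 |J1  (closing 0-jn rule on J1)
#2 |J2  (J2 flow already set via bond 0)
#3 |J2  (common-f at J2 fixed by 0)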